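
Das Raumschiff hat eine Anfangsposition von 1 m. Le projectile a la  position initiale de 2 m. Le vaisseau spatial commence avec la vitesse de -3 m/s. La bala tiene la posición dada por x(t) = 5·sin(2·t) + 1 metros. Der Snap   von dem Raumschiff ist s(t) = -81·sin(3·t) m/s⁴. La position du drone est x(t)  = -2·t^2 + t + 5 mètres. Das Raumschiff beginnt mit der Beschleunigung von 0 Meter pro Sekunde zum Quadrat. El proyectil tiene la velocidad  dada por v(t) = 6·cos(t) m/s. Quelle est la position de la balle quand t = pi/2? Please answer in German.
Wir haben die Position x(t) = 5·sin(2·t) + 1. Durch Einsetzen von t = pi/2: x(pi/2) = 1.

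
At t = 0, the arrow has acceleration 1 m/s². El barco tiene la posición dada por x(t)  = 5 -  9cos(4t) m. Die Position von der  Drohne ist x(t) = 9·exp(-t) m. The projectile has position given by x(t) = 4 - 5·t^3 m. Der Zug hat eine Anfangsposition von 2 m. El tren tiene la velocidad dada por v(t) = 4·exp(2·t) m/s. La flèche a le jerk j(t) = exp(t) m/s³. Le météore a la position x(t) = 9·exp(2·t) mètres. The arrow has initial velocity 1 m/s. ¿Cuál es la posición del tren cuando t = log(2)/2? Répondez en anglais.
We must find the integral of our velocity equation v(t) = 4·exp(2·t) 1 time. The antiderivative of velocity is position. Using x(0) = 2, we get x(t) = 2·exp(2·t). Using x(t) = 2·exp(2·t) and substituting t = log(2)/2, we find x = 4.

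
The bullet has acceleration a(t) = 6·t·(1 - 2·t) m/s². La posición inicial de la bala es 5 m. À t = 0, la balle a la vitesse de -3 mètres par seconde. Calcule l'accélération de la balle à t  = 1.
Nous avons l'accélération a(t) = 6·t·(1 - 2·t). En substituant t = 1: a(1) = -6.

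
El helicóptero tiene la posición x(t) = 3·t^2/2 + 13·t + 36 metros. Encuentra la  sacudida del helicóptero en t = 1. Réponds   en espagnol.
Para resolver esto, necesitamos tomar 3 derivadas de nuestra ecuación de la posición x(t) = 3·t^2/2 + 13·t + 36. Tomando d/dt de x(t), encontramos v(t) = 3·t + 13. Derivando la velocidad, obtenemos la aceleración: a(t) = 3. Tomando d/dt de a(t), encontramos j(t) = 0. Usando j(t) = 0 y sustituyendo t = 1, encontramos j = 0.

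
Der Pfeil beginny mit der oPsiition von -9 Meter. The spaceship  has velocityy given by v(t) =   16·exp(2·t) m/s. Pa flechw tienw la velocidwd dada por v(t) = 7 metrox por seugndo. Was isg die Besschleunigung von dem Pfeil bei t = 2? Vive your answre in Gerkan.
Um dies zu lösen, müssen wir 1 Ableitung unserer Gleichung für die Geschwindigkeit v(t) = 7 nehmen. Durch Ableiten von der Geschwindigkeit erhalten wir die Beschleunigung: a(t) = 0. Aus der Gleichung für die Beschleunigung a(t) = 0, setzen wir t = 2 ein und erhalten a = 0.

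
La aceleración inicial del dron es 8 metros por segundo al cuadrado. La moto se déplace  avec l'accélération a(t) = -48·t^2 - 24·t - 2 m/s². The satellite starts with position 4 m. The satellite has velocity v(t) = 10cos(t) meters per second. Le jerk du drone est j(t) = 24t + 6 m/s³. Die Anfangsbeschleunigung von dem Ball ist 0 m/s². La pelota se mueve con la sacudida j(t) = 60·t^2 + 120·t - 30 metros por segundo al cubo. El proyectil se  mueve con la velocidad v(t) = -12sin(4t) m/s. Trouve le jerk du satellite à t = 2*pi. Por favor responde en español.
Partiendo de la velocidad v(t) = 10·cos(t), tomamos 2 derivadas. Derivando la velocidad, obtenemos la aceleración: a(t) = -10·sin(t). La derivada de la aceleración da la sacudida: j(t) = -10·cos(t). Tenemos la sacudida j(t) = -10·cos(t). Sustituyendo t = 2*pi: j(2*pi) = -10.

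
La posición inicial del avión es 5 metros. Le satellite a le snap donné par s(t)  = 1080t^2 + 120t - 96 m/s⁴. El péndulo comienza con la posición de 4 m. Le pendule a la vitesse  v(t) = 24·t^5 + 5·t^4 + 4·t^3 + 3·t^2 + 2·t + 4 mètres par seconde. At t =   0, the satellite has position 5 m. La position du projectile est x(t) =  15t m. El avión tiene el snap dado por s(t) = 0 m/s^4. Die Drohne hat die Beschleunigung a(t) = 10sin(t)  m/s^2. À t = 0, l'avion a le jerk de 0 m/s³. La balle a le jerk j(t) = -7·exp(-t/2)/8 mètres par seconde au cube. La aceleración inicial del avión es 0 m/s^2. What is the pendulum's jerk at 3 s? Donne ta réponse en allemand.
Um dies zu lösen, müssen wir 2 Ableitungen unserer Gleichung für die Geschwindigkeit v(t) = 24·t^5 + 5·t^4 + 4·t^3 + 3·t^2 + 2·t + 4 nehmen. Die Ableitung von der Geschwindigkeit ergibt die Beschleunigung: a(t) = 120·t^4 + 20·t^3 + 12·t^2 + 6·t + 2. Mit d/dt von a(t) finden wir j(t) = 480·t^3 + 60·t^2 + 24·t + 6. Mit j(t) = 480·t^3 + 60·t^2 + 24·t + 6 und Einsetzen von t = 3, finden wir j = 13578.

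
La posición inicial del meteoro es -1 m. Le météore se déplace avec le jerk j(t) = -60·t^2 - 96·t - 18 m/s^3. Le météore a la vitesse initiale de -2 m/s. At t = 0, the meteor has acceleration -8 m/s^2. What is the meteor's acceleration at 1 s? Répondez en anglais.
Starting from jerk j(t) = -60·t^2 - 96·t - 18, we take 1 integral. The integral of jerk, with a(0) = -8, gives acceleration: a(t) = -20·t^3 - 48·t^2 - 18·t - 8. We have acceleration a(t) = -20·t^3 - 48·t^2 - 18·t - 8. Substituting t = 1: a(1) = -94.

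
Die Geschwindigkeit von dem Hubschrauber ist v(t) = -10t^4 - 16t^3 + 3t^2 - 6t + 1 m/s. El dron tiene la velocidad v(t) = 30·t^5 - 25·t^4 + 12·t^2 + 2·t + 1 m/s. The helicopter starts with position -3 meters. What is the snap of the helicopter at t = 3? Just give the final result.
The snap at t = 3 is s = -816.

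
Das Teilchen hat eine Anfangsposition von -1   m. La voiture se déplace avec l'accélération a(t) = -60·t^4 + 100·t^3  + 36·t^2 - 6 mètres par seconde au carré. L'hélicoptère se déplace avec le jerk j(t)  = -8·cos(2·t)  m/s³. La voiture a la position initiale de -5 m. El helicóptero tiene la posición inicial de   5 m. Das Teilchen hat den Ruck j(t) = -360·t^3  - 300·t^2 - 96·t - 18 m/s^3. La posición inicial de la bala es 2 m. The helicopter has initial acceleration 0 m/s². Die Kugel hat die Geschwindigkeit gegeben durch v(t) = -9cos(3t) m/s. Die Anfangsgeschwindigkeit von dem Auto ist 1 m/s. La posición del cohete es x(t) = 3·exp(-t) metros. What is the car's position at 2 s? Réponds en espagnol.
Para resolver esto, necesitamos tomar 2 antiderivadas de nuestra ecuación de la aceleración a(t) = -60·t^4 + 100·t^3 + 36·t^2 - 6. Integrando la aceleración y usando la condición inicial v(0) = 1, obtenemos v(t) = -12·t^5 + 25·t^4 + 12·t^3 - 6·t + 1. La integral de la velocidad es la posición. Usando x(0) = -5, obtenemos x(t) = -2·t^6 + 5·t^5 + 3·t^4 - 3·t^2 + t - 5. De la ecuación de la posición x(t) = -2·t^6 + 5·t^5 + 3·t^4 - 3·t^2 + t - 5, sustituimos t = 2 para obtener x = 65.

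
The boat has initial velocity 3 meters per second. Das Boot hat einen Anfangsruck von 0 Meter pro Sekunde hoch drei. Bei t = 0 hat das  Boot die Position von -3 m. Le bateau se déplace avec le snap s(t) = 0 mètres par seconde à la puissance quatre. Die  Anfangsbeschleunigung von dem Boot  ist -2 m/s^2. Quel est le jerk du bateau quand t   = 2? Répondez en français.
Pour résoudre ceci, nous devons prendre 1 intégrale de notre équation du snap s(t) = 0. En prenant ∫s(t)dt et en appliquant j(0) = 0, nous trouvons j(t) = 0. Nous avons le jerk j(t) = 0. En substituant t = 2: j(2) = 0.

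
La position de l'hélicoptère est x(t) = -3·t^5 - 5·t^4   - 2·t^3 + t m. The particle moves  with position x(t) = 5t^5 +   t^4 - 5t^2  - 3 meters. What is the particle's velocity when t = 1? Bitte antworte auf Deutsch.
Ausgehend von der Position x(t) = 5·t^5 + t^4 - 5·t^2 - 3, nehmen wir 1 Ableitung. Die Ableitung von der Position ergibt die Geschwindigkeit: v(t) = 25·t^4 + 4·t^3 - 10·t. Mit v(t) = 25·t^4 + 4·t^3 - 10·t und Einsetzen von t = 1, finden wir v = 19.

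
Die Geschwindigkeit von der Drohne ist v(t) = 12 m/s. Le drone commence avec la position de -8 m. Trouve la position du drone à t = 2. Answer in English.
We must find the integral of our velocity equation v(t) = 12 1 time. The integral of velocity is position. Using x(0) = -8, we get x(t) = 12·t - 8. Using x(t) = 12·t - 8 and substituting t = 2, we find x = 16.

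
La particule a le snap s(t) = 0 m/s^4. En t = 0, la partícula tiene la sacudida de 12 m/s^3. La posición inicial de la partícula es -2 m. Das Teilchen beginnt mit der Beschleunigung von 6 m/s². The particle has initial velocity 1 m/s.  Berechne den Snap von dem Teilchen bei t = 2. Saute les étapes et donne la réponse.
Der Snap bei t = 2 ist s = 0.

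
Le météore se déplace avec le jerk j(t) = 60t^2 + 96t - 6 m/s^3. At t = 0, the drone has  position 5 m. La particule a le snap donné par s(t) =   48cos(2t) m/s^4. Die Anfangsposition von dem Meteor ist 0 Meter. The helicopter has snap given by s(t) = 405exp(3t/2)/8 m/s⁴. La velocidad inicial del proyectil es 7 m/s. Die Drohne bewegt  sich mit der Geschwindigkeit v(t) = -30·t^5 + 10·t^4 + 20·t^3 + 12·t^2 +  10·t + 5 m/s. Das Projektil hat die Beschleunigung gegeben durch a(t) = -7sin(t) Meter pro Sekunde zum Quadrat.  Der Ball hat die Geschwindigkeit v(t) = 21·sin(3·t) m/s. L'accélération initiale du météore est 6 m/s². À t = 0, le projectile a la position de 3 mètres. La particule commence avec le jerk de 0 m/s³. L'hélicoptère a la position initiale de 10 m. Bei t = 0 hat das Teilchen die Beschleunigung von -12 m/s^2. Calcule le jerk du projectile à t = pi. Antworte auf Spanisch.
Debemos derivar nuestra ecuación de la aceleración a(t) = -7·sin(t) 1 vez. La derivada de la aceleración da la sacudida: j(t) = -7·cos(t). Tenemos la sacudida j(t) = -7·cos(t). Sustituyendo t = pi: j(pi) = 7.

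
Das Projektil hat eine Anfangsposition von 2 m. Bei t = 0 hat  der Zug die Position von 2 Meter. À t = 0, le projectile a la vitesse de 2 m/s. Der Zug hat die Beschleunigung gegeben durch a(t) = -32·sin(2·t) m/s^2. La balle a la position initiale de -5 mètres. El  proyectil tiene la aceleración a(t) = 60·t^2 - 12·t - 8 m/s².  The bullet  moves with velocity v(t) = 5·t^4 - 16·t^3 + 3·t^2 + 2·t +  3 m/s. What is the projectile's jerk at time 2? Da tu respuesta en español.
Partiendo de la aceleración a(t) = 60·t^2 - 12·t - 8, tomamos 1 derivada. La derivada de la aceleración da la sacudida: j(t) = 120·t - 12. De la ecuación de la sacudida j(t) = 120·t - 12, sustituimos t = 2 para obtener j = 228.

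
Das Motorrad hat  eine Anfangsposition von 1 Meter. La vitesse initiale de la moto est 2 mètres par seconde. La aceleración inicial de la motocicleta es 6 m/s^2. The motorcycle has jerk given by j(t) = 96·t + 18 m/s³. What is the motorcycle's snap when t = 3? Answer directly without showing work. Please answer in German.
s(3) = 96.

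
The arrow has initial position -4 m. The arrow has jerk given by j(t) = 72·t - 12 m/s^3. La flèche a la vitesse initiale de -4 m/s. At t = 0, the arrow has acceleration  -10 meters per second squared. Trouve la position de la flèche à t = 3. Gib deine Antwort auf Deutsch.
Wir müssen die Stammfunktion unserer Gleichung für den Ruck j(t) = 72·t - 12 3-mal finden. Das Integral von dem Ruck ist die Beschleunigung. Mit a(0) = -10 erhalten wir a(t) = 36·t^2 - 12·t - 10. Die Stammfunktion von der Beschleunigung, mit v(0) = -4, ergibt die Geschwindigkeit: v(t) = 12·t^3 - 6·t^2 - 10·t - 4. Die Stammfunktion von der Geschwindigkeit ist die Position. Mit x(0) = -4 erhalten wir x(t) = 3·t^4 - 2·t^3 - 5·t^2 - 4·t - 4. Aus der Gleichung für die Position x(t) = 3·t^4 - 2·t^3 - 5·t^2 - 4·t - 4, setzen wir t = 3 ein und erhalten x = 128.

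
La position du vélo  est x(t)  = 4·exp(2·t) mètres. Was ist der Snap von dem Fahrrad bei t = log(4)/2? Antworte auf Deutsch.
Wir müssen unsere Gleichung für die Position x(t) = 4·exp(2·t) 4-mal ableiten. Durch Ableiten von der Position erhalten wir die Geschwindigkeit: v(t) = 8·exp(2·t). Durch Ableiten von der Geschwindigkeit erhalten wir die Beschleunigung: a(t) = 16·exp(2·t). Mit d/dt von a(t) finden wir j(t) = 32·exp(2·t). Die Ableitung von dem Ruck ergibt den Snap: s(t) = 64·exp(2·t). Wir haben den Snap s(t) = 64·exp(2·t). Durch Einsetzen von t = log(4)/2: s(log(4)/2) = 256.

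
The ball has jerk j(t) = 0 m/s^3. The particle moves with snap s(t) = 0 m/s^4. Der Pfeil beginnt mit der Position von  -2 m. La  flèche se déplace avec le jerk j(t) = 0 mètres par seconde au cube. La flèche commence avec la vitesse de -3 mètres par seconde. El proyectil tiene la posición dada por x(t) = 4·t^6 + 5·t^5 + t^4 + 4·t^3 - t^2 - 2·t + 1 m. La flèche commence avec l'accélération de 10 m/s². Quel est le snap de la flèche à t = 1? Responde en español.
Partiendo de la sacudida j(t) = 0, tomamos 1 derivada. La derivada de la sacudida da el snap: s(t) = 0. Tenemos el snap s(t) = 0. Sustituyendo t = 1: s(1) = 0.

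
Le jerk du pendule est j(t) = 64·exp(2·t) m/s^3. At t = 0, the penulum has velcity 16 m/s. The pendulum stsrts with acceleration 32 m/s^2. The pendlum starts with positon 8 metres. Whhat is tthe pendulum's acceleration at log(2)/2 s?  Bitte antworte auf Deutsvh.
Um dies zu lösen, müssen wir 1 Stammfunktion unserer Gleichung für den Ruck j(t) = 64·exp(2·t) finden. Das Integral von dem Ruck ist die Beschleunigung. Mit a(0) = 32 erhalten wir a(t) = 32·exp(2·t). Mit a(t) = 32·exp(2·t) und Einsetzen von t = log(2)/2, finden wir a = 64.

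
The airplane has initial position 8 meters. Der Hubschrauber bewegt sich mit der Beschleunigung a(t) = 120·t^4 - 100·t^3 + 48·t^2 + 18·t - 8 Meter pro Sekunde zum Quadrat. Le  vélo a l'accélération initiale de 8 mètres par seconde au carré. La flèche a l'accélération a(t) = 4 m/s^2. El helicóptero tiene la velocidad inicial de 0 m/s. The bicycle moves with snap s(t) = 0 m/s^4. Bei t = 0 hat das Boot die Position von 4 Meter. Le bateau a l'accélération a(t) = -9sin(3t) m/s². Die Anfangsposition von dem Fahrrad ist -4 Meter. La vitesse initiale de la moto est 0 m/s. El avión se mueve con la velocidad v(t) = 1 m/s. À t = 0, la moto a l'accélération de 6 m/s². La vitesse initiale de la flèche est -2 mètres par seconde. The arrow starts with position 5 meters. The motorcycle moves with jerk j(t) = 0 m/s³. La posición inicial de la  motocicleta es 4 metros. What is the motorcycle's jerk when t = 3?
From the given jerk equation j(t) = 0, we substitute t = 3 to get j = 0.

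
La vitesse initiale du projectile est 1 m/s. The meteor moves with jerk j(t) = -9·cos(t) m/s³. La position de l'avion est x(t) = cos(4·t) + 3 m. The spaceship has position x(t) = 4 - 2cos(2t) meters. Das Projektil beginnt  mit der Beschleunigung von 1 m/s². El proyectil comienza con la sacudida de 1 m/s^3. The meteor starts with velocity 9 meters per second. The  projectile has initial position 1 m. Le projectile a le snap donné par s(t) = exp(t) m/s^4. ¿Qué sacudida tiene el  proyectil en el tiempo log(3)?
Debemos encontrar la antiderivada de nuestra ecuación del snap s(t) = exp(t) 1 vez. Integrando el snap y usando la condición inicial j(0) = 1, obtenemos j(t) = exp(t). De la ecuación de la sacudida j(t) = exp(t), sustituimos t = log(3) para obtener j = 3.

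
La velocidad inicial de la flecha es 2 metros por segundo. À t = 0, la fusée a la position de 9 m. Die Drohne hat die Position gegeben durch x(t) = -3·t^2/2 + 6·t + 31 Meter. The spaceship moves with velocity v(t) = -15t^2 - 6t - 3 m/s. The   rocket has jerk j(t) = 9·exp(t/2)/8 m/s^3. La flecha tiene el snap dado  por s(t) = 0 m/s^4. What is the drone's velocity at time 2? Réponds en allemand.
Ausgehend von der Position x(t) = -3·t^2/2 + 6·t + 31, nehmen wir 1 Ableitung. Die Ableitung von der Position ergibt die Geschwindigkeit: v(t) = 6 - 3·t. Mit v(t) = 6 - 3·t und Einsetzen von t = 2, finden wir v = 0.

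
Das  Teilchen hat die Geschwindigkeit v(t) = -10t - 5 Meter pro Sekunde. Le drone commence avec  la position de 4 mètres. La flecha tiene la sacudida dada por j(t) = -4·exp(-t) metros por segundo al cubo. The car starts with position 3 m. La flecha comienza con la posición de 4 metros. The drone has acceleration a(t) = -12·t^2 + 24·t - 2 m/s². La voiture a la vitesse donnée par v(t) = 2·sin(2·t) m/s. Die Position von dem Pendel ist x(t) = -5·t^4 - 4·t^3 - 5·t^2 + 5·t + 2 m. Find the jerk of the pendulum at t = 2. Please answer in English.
To solve this, we need to take 3 derivatives of our position equation x(t) = -5·t^4 - 4·t^3 - 5·t^2 + 5·t + 2. The derivative of position gives velocity: v(t) = -20·t^3 - 12·t^2 - 10·t + 5. Taking d/dt of v(t), we find a(t) = -60·t^2 - 24·t - 10. The derivative of acceleration gives jerk: j(t) = -120·t - 24. Using j(t) = -120·t - 24 and substituting t = 2, we find j = -264.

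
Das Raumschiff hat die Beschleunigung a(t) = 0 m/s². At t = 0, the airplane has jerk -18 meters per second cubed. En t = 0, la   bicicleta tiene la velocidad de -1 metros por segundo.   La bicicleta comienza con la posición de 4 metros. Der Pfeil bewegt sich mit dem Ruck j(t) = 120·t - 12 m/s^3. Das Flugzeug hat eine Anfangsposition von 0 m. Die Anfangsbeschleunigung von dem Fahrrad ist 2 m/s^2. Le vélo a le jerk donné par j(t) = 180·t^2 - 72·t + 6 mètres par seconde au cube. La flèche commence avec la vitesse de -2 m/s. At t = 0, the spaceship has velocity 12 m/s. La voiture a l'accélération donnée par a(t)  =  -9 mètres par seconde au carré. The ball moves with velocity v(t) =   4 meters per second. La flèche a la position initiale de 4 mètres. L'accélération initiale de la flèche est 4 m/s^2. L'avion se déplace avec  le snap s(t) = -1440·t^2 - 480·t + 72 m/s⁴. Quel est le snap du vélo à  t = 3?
Pour résoudre ceci, nous devons prendre 1 dérivée de notre équation du jerk j(t) = 180·t^2 - 72·t + 6. En dérivant le jerk, nous obtenons le snap: s(t) = 360·t - 72. En utilisant s(t) = 360·t - 72 et en substituant t = 3, nous trouvons s = 1008.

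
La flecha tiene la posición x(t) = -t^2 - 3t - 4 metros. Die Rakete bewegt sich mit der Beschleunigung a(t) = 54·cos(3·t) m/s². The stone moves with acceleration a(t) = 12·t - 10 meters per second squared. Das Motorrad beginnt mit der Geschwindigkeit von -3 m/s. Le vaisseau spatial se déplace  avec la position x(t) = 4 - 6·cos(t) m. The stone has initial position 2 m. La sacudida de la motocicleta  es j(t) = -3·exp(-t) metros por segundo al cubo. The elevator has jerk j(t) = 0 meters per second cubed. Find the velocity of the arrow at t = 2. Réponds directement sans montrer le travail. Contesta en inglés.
The answer is -7.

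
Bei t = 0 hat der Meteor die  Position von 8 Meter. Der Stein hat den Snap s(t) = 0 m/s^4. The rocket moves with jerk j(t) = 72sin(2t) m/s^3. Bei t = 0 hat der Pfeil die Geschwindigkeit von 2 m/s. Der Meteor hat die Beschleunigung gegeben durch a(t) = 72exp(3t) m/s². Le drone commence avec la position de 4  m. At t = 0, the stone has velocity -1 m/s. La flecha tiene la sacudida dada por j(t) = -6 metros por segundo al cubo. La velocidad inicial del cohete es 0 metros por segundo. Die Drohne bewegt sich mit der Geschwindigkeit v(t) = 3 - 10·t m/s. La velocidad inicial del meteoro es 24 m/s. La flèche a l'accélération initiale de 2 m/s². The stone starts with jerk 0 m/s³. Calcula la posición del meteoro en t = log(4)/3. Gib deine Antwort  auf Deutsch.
Ausgehend von der Beschleunigung a(t) = 72·exp(3·t), nehmen wir 2 Stammfunktionen. Durch Integration von der Beschleunigung und Verwendung der Anfangsbedingung v(0) = 24, erhalten wir v(t) = 24·exp(3·t). Mit ∫v(t)dt und Anwendung von x(0) = 8, finden wir x(t) = 8·exp(3·t). Wir haben die Position x(t) = 8·exp(3·t). Durch Einsetzen von t = log(4)/3: x(log(4)/3) = 32.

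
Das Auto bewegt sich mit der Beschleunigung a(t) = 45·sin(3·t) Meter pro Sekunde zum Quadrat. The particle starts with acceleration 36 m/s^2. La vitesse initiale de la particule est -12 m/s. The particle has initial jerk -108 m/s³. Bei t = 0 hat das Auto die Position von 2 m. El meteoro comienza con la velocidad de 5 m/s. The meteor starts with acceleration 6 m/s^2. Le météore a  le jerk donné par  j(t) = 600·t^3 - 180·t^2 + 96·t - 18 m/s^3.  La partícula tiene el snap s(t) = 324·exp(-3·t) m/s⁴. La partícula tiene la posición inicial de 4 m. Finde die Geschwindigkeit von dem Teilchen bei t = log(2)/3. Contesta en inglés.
Starting from snap s(t) = 324·exp(-3·t), we take 3 antiderivatives. The integral of snap is jerk. Using j(0) = -108, we get j(t) = -108·exp(-3·t). Integrating jerk and using the initial condition a(0) = 36, we get a(t) = 36·exp(-3·t). Taking ∫a(t)dt and applying v(0) = -12, we find v(t) = -12·exp(-3·t). Using v(t) = -12·exp(-3·t) and substituting t = log(2)/3, we find v = -6.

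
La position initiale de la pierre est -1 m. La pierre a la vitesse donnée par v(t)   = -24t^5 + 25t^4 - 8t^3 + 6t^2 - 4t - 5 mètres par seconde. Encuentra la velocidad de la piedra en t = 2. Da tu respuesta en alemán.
Mit v(t) = -24·t^5 + 25·t^4 - 8·t^3 + 6·t^2 - 4·t - 5 und Einsetzen von t = 2, finden wir v = -421.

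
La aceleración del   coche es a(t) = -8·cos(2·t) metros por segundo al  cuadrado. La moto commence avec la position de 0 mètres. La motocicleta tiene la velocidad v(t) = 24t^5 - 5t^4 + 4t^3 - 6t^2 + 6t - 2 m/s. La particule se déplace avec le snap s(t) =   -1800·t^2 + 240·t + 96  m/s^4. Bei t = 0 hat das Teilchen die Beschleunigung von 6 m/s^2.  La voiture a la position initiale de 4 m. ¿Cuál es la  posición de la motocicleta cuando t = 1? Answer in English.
We must find the integral of our velocity equation v(t) = 24·t^5 - 5·t^4 + 4·t^3 - 6·t^2 + 6·t - 2 1 time. Integrating velocity and using the initial condition x(0) = 0, we get x(t) = 4·t^6 - t^5 + t^4 - 2·t^3 + 3·t^2 - 2·t. From the given position equation x(t) = 4·t^6 - t^5 + t^4 - 2·t^3 + 3·t^2 - 2·t, we substitute t = 1 to get x = 3.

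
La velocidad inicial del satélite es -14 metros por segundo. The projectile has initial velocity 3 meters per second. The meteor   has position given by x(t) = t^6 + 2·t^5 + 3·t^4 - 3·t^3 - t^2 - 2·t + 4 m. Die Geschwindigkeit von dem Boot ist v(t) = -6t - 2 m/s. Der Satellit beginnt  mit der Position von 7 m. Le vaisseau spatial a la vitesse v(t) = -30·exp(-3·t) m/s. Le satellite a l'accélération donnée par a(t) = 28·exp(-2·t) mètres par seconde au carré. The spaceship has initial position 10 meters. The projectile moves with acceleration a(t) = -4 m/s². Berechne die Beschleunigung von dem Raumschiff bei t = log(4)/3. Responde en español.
Partiendo de la velocidad v(t) = -30·exp(-3·t), tomamos 1 derivada. Derivando la velocidad, obtenemos la aceleración: a(t) = 90·exp(-3·t). Usando a(t) = 90·exp(-3·t) y sustituyendo t = log(4)/3, encontramos a = 45/2.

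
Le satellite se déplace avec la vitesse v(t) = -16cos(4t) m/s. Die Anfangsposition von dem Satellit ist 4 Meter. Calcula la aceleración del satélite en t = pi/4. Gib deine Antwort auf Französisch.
En partant de la vitesse v(t) = -16·cos(4·t), nous prenons 1 dérivée. En prenant d/dt de v(t), nous trouvons a(t) = 64·sin(4·t). En utilisant a(t) = 64·sin(4·t) et en substituant t = pi/4, nous trouvons a = 0.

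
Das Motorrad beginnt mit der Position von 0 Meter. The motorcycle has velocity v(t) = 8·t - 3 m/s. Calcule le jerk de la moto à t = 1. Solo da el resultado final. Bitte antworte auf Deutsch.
Bei t = 1, j = 0.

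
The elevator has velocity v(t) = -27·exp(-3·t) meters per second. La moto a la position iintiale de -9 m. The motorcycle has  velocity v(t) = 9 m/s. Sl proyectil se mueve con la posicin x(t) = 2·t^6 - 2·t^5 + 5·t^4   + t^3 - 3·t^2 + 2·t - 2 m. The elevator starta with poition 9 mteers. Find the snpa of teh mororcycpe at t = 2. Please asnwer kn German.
Um dies zu lösen, müssen wir 3 Ableitungen unserer Gleichung für die Geschwindigkeit v(t) = 9 nehmen. Die Ableitung von der Geschwindigkeit ergibt die Beschleunigung: a(t) = 0. Durch Ableiten von der Beschleunigung erhalten wir den Ruck: j(t) = 0. Mit d/dt von j(t) finden wir s(t) = 0. Aus der Gleichung für den Snap s(t) = 0, setzen wir t = 2 ein und erhalten s = 0.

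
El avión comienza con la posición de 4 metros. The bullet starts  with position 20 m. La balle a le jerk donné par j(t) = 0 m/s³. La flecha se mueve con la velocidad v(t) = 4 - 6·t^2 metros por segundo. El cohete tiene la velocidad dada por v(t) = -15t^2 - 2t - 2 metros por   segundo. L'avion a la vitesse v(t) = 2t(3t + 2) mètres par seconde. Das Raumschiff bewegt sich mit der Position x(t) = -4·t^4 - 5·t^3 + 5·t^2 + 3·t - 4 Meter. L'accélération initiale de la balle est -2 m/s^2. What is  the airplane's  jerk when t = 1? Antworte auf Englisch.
We must differentiate our velocity equation v(t) = 2·t·(3·t + 2) 2 times. Differentiating velocity, we get acceleration: a(t) = 12·t + 4. The derivative of acceleration gives jerk: j(t) = 12. We have jerk j(t) = 12. Substituting t = 1: j(1) = 12.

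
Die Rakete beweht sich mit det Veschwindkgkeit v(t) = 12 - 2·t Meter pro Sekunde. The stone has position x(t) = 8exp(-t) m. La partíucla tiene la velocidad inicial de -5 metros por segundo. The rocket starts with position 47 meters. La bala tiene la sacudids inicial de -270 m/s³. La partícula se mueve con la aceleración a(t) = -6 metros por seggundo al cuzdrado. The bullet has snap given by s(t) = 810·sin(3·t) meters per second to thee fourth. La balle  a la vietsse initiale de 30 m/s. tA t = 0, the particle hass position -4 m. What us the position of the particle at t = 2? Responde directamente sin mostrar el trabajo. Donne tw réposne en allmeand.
Die Antwort ist -26.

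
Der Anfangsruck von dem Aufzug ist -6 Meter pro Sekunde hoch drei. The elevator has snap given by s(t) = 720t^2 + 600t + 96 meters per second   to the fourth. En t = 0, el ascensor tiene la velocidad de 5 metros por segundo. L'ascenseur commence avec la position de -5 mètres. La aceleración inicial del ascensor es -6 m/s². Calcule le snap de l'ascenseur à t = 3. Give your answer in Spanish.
Tenemos el snap s(t) = 720·t^2 + 600·t + 96. Sustituyendo t = 3: s(3) = 8376.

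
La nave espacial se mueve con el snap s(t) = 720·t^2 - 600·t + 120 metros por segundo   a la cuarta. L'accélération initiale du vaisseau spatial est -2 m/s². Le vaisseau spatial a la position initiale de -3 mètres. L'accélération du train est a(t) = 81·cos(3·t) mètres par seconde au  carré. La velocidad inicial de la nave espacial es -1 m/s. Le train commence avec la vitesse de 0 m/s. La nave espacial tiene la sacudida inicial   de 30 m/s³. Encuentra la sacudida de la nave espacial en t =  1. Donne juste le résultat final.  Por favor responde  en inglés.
The answer is 90.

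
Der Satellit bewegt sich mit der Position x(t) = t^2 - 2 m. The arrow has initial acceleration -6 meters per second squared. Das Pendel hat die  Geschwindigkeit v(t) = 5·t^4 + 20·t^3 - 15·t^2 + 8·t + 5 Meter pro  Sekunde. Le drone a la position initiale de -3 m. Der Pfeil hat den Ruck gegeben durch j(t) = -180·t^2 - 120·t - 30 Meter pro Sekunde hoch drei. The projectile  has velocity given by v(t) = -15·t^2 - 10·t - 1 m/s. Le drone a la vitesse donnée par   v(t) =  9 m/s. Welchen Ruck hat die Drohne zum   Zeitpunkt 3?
Ausgehend von der Geschwindigkeit v(t) = 9, nehmen wir 2 Ableitungen. Die Ableitung von der Geschwindigkeit ergibt die Beschleunigung: a(t) = 0. Mit d/dt von a(t) finden wir j(t) = 0. Wir haben den Ruck j(t) = 0. Durch Einsetzen von t = 3: j(3) = 0.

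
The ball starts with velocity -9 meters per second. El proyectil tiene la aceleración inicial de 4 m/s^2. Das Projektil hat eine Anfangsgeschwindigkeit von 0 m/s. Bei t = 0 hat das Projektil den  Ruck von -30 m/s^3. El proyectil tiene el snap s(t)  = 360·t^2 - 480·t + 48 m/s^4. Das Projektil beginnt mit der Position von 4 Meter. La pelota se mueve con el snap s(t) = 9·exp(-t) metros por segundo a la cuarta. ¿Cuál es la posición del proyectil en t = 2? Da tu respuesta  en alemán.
Wir müssen das Integral unserer Gleichung für den Snap s(t) = 360·t^2 - 480·t + 48 4-mal finden. Die Stammfunktion von dem Snap ist der Ruck. Mit j(0) = -30 erhalten wir j(t) = 120·t^3 - 240·t^2 + 48·t - 30. Die Stammfunktion von dem Ruck ist die Beschleunigung. Mit a(0) = 4 erhalten wir a(t) = 30·t^4 - 80·t^3 + 24·t^2 - 30·t + 4. Mit ∫a(t)dt und Anwendung von v(0) = 0, finden wir v(t) = t·(6·t^4 - 20·t^3 + 8·t^2 - 15·t + 4). Die Stammfunktion von der Geschwindigkeit ist die Position. Mit x(0) = 4 erhalten wir x(t) = t^6 - 4·t^5 + 2·t^4 - 5·t^3 + 2·t^2 + 4. Aus der Gleichung für die Position x(t) = t^6 - 4·t^5 + 2·t^4 - 5·t^3 + 2·t^2 + 4, setzen wir t = 2 ein und erhalten x = -60.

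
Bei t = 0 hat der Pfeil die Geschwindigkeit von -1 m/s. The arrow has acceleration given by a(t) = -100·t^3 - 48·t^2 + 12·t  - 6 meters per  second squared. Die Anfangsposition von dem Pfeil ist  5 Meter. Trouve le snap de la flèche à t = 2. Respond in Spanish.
Debemos derivar nuestra ecuación de la aceleración a(t) = -100·t^3 - 48·t^2 + 12·t - 6 2 veces. Tomando d/dt de a(t), encontramos j(t) = -300·t^2 - 96·t + 12. La derivada de la sacudida da el snap: s(t) = -600·t - 96. Tenemos el snap s(t) = -600·t - 96. Sustituyendo t = 2: s(2) = -1296.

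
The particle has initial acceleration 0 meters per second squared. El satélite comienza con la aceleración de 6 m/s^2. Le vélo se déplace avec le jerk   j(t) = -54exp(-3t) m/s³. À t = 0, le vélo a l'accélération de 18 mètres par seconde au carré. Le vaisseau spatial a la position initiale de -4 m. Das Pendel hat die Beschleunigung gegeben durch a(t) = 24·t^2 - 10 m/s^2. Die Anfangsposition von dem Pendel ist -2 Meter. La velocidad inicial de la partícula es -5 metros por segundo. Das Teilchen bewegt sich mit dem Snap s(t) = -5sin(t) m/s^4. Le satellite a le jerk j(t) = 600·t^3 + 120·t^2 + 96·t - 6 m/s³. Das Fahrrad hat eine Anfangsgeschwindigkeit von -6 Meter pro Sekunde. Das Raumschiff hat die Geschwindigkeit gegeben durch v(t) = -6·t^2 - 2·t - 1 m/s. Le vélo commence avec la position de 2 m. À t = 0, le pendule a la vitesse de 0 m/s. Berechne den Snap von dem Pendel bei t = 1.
Um dies zu lösen, müssen wir 2 Ableitungen unserer Gleichung für die Beschleunigung a(t) = 24·t^2 - 10 nehmen. Durch Ableiten von der Beschleunigung erhalten wir den Ruck: j(t) = 48·t. Mit d/dt von j(t) finden wir s(t) = 48. Wir haben den Snap s(t) = 48. Durch Einsetzen von t = 1: s(1) = 48.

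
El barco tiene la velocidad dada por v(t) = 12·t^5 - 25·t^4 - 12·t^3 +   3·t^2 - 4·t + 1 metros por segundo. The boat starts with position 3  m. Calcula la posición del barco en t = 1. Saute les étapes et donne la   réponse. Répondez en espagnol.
La respuesta es -3.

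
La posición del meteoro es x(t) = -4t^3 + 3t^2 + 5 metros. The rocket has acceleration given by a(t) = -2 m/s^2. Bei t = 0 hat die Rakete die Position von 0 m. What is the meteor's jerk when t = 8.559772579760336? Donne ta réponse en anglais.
Starting from position x(t) = -4·t^3 + 3·t^2 + 5, we take 3 derivatives. Taking d/dt of x(t), we find v(t) = -12·t^2 + 6·t. Differentiating velocity, we get acceleration: a(t) = 6 - 24·t. Taking d/dt of a(t), we find j(t) = -24. From the given jerk equation j(t) = -24, we substitute t = 8.559772579760336 to get j = -24.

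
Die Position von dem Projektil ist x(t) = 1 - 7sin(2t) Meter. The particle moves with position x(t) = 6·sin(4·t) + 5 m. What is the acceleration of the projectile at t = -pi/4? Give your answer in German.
Um dies zu lösen, müssen wir 2 Ableitungen unserer Gleichung für die Position x(t) = 1 - 7·sin(2·t) nehmen. Durch Ableiten von der Position erhalten wir die Geschwindigkeit: v(t) = -14·cos(2·t). Die Ableitung von der Geschwindigkeit ergibt die Beschleunigung: a(t) = 28·sin(2·t). Wir haben die Beschleunigung a(t) = 28·sin(2·t). Durch Einsetzen von t = -pi/4: a(-pi/4) = -28.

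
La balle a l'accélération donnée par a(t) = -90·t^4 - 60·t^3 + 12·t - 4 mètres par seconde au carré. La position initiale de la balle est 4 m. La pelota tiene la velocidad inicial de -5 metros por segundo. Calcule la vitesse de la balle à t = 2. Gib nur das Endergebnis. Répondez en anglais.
The velocity at t = 2 is v = -805.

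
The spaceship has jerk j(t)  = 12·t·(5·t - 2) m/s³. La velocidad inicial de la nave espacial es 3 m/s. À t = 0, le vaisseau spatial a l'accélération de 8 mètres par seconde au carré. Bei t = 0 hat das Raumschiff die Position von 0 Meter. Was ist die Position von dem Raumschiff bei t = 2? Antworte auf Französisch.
En partant du jerk j(t) = 12·t·(5·t - 2), nous prenons 3 primitives. L'intégrale du jerk, avec a(0) = 8, donne l'accélération: a(t) = 20·t^3 - 12·t^2 + 8. La primitive de l'accélération est la vitesse. En utilisant v(0) = 3, nous obtenons v(t) = 5·t^4 - 4·t^3 + 8·t + 3. En intégrant la vitesse et en utilisant la condition initiale x(0) = 0, nous obtenons x(t) = t^5 - t^4 + 4·t^2 + 3·t. Nous avons la position x(t) = t^5 - t^4 + 4·t^2 + 3·t. En substituant t = 2: x(2) = 38.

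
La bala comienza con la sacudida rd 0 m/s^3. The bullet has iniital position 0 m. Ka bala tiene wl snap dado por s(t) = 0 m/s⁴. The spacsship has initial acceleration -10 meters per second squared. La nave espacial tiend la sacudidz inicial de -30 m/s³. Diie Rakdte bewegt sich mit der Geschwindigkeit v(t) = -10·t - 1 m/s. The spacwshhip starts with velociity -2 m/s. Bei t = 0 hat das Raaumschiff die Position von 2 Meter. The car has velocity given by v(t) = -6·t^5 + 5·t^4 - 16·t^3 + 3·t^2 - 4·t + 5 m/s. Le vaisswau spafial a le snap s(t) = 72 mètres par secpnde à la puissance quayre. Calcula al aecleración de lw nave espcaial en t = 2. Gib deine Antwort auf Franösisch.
Pour résoudre ceci, nous devons prendre 2 intégrales de notre équation du snap s(t) = 72. L'intégrale du snap, avec j(0) = -30, donne le jerk: j(t) = 72·t - 30. En prenant ∫j(t)dt et en appliquant a(0) = -10, nous trouvons a(t) = 36·t^2 - 30·t - 10. Nous avons l'accélération a(t) = 36·t^2 - 30·t - 10. En substituant t = 2: a(2) = 74.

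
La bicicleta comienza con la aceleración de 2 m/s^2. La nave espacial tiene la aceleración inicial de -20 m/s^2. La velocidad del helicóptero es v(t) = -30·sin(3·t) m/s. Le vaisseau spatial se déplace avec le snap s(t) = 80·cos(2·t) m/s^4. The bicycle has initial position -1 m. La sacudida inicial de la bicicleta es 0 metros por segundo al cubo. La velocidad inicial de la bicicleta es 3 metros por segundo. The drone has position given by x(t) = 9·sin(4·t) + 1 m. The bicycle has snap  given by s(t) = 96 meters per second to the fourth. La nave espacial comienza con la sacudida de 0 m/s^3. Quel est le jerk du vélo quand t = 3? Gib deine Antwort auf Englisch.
We must find the integral of our snap equation s(t) = 96 1 time. The antiderivative of snap is jerk. Using j(0) = 0, we get j(t) = 96·t. We have jerk j(t) = 96·t. Substituting t = 3: j(3) = 288.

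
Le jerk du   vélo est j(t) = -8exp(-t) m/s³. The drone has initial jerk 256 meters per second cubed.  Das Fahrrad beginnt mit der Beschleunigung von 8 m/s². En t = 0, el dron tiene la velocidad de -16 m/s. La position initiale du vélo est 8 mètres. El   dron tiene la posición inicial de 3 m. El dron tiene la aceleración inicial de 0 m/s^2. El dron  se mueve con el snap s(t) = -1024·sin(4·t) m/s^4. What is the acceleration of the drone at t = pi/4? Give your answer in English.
To solve this, we need to take 2 antiderivatives of our snap equation s(t) = -1024·sin(4·t). Taking ∫s(t)dt and applying j(0) = 256, we find j(t) = 256·cos(4·t). Taking ∫j(t)dt and applying a(0) = 0, we find a(t) = 64·sin(4·t). From the given acceleration equation a(t) = 64·sin(4·t), we substitute t = pi/4 to get a = 0.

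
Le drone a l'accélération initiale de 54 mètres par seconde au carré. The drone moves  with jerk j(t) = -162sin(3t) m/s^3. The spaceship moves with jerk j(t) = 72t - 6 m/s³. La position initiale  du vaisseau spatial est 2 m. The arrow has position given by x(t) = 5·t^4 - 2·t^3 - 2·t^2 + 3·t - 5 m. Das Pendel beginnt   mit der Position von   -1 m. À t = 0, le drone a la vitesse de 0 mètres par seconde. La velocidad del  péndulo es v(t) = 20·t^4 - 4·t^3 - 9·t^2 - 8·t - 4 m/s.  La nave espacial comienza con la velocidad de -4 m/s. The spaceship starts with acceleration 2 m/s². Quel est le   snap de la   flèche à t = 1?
Nous devons dériver notre équation de la position x(t) = 5·t^4 - 2·t^3 - 2·t^2 + 3·t - 5 4 fois. En dérivant la position, nous obtenons la vitesse: v(t) = 20·t^3 - 6·t^2 - 4·t + 3. La dérivée de la vitesse donne l'accélération: a(t) = 60·t^2 - 12·t - 4. La dérivée de l'accélération donne le jerk: j(t) = 120·t - 12. En prenant d/dt de j(t), nous trouvons s(t) = 120. En utilisant s(t) = 120 et en substituant t = 1, nous trouvons s = 120.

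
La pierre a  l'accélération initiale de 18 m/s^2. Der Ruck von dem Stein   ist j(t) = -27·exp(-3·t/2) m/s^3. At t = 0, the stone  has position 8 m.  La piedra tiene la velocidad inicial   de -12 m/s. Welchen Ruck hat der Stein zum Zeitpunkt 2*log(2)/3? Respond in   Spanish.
Usando j(t) = -27·exp(-3·t/2) y sustituyendo t = 2*log(2)/3, encontramos j = -27/2.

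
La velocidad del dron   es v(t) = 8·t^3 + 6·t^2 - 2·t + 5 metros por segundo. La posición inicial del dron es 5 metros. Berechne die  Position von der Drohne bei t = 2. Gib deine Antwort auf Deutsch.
Ausgehend von der Geschwindigkeit v(t) = 8·t^3 + 6·t^2 - 2·t + 5, nehmen wir 1 Stammfunktion. Das Integral von der Geschwindigkeit, mit x(0) = 5, ergibt die Position: x(t) = 2·t^4 + 2·t^3 - t^2 + 5·t + 5. Wir haben die Position x(t) = 2·t^4 + 2·t^3 - t^2 + 5·t + 5. Durch Einsetzen von t = 2: x(2) = 59.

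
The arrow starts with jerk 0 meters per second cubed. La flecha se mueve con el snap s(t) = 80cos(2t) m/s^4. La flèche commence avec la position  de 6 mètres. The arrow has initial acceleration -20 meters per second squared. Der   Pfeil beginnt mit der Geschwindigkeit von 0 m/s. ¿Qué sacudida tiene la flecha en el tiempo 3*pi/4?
Partiendo del snap s(t) = 80·cos(2·t), tomamos 1 antiderivada. Tomando ∫s(t)dt y aplicando j(0) = 0, encontramos j(t) = 40·sin(2·t). Tenemos la sacudida j(t) = 40·sin(2·t). Sustituyendo t = 3*pi/4: j(3*pi/4) = -40.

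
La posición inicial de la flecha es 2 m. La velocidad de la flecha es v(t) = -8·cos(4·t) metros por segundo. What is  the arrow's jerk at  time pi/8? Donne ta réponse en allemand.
Wir müssen unsere Gleichung für die Geschwindigkeit v(t) = -8·cos(4·t) 2-mal ableiten. Durch Ableiten von der Geschwindigkeit erhalten wir die Beschleunigung: a(t) = 32·sin(4·t). Die Ableitung von der Beschleunigung ergibt den Ruck: j(t) = 128·cos(4·t). Mit j(t) = 128·cos(4·t) und Einsetzen von t = pi/8, finden wir j = 0.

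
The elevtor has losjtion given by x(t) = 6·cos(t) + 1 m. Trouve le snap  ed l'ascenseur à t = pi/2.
Nous devons dériver notre équation de la position x(t) = 6·cos(t) + 1 4 fois. En prenant d/dt de x(t), nous trouvons v(t) = -6·sin(t). En dérivant la vitesse, nous obtenons l'accélération: a(t) = -6·cos(t). La dérivée de l'accélération donne le jerk: j(t) = 6·sin(t). En dérivant le jerk, nous obtenons le snap: s(t) = 6·cos(t). En utilisant s(t) = 6·cos(t) et en substituant t = pi/2, nous trouvons s = 0.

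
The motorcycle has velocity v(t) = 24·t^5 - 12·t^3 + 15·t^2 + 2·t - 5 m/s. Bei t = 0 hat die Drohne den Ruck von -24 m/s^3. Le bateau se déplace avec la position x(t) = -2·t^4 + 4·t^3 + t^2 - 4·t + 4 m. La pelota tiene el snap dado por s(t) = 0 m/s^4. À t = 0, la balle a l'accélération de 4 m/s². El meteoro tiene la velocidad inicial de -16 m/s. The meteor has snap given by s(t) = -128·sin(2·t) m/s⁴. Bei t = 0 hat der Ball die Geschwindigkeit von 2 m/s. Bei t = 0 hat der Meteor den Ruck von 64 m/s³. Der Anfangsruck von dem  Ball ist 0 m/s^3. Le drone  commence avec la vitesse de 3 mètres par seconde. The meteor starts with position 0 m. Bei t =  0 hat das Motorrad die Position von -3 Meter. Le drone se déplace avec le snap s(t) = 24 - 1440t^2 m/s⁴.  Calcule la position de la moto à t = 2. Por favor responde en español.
Para resolver esto, necesitamos tomar 1 integral de nuestra ecuación de la velocidad v(t) = 24·t^5 - 12·t^3 + 15·t^2 + 2·t - 5. La antiderivada de la velocidad es la posición. Usando x(0) = -3, obtenemos x(t) = 4·t^6 - 3·t^4 + 5·t^3 + t^2 - 5·t - 3. De la ecuación de la posición x(t) = 4·t^6 - 3·t^4 + 5·t^3 + t^2 - 5·t - 3, sustituimos t = 2 para obtener x = 239.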